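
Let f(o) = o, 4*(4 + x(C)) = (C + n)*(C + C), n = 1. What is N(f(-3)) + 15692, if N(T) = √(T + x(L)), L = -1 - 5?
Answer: 15692 + 2*√2 ≈ 15695.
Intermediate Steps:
L = -6
x(C) = -4 + C*(1 + C)/2 (x(C) = -4 + ((C + 1)*(C + C))/4 = -4 + ((1 + C)*(2*C))/4 = -4 + (2*C*(1 + C))/4 = -4 + C*(1 + C)/2)
N(T) = √(11 + T) (N(T) = √(T + (-4 + (½)*(-6) + (½)*(-6)²)) = √(T + (-4 - 3 + (½)*36)) = √(T + (-4 - 3 + 18)) = √(T + 11) = √(11 + T))
N(f(-3)) + 15692 = √(11 - 3) + 15692 = √8 + 15692 = 2*√2 + 15692 = 15692 + 2*√2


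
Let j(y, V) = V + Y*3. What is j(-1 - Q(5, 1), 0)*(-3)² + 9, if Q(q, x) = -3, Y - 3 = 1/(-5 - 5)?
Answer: 873/10 ≈ 87.300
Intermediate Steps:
Y = 29/10 (Y = 3 + 1/(-5 - 5) = 3 + 1/(-10) = 3 - ⅒ = 29/10 ≈ 2.9000)
j(y, V) = 87/10 + V (j(y, V) = V + (29/10)*3 = V + 87/10 = 87/10 + V)
j(-1 - Q(5, 1), 0)*(-3)² + 9 = (87/10 + 0)*(-3)² + 9 = (87/10)*9 + 9 = 783/10 + 9 = 873/10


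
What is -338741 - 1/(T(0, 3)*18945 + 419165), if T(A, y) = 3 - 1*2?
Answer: -148405819511/438110 ≈ -3.3874e+5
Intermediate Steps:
T(A, y) = 1 (T(A, y) = 3 - 2 = 1)
-338741 - 1/(T(0, 3)*18945 + 419165) = -338741 - 1/(1*18945 + 419165) = -338741 - 1/(18945 + 419165) = -338741 - 1/438110 = -148405819511/438110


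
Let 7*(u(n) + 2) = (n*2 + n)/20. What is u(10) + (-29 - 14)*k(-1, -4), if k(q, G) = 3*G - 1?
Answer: 7801/14 ≈ 557.21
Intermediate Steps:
k(q, G) = -1 + 3*G
u(n) = -2 + 3*n/140 (u(n) = -2 + ((n*2 + n)/20)/7 = -2 + ((2*n + n)*(1/20))/7 = -2 + ((3*n)*(1/20))/7 = -2 + (3*n/20)/7 = -2 + 3*n/140)
u(10) + (-29 - 14)*k(-1, -4) = (-2 + (3/140)*10) + (-29 - 14)*(-1 + 3*(-4)) = (-2 + 3/14) - 43*(-1 - 12) = -25/14 - 43*(-13) = -25/14 + 559 = 7801/14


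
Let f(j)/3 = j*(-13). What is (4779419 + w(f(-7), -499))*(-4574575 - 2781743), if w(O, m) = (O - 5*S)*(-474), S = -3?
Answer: -34154700336426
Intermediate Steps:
f(j) = -39*j (f(j) = 3*(j*(-13)) = 3*(-13*j) = -39*j)
w(O, m) = -7110 - 474*O (w(O, m) = (O - 5*(-3))*(-474) = (O + 15)*(-474) = (15 + O)*(-474) = -7110 - 474*O)
(4779419 + w(f(-7), -499))*(-4574575 - 2781743) = (4779419 + (-7110 - (-18486)*(-7)))*(-4574575 - 2781743) = (4779419 + (-7110 - 474*273))*(-7356318) = (4779419 + (-7110 - 129402))*(-7356318) = (4779419 - 136512)*(-7356318) = 4642907*(-7356318) = -34154700336426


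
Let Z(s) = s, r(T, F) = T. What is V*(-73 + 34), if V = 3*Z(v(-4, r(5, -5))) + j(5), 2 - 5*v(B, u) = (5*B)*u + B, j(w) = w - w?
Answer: -12402/5 ≈ -2480.4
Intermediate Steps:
j(w) = 0
v(B, u) = 2/5 - B/5 - B*u (v(B, u) = 2/5 - ((5*B)*u + B)/5 = 2/5 - (5*B*u + B)/5 = 2/5 - (B + 5*B*u)/5 = 2/5 + (-B/5 - B*u) = 2/5 - B/5 - B*u)
V = 318/5 (V = 3*(2/5 - 1/5*(-4) - 1*(-4)*5) + 0 = 3*(2/5 + 4/5 + 20) + 0 = 3*(106/5) + 0 = 318/5 + 0 = 318/5 ≈ 63.600)
V*(-73 + 34) = 318*(-73 + 34)/5 = (318/5)*(-39) = -12402/5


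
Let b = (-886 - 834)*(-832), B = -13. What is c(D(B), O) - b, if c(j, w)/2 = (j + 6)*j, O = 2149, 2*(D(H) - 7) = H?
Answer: -2862067/2 ≈ -1.4310e+6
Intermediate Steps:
D(H) = 7 + H/2
c(j, w) = 2*j*(6 + j) (c(j, w) = 2*((j + 6)*j) = 2*((6 + j)*j) = 2*(j*(6 + j)) = 2*j*(6 + j))
b = 1431040 (b = -1720*(-832) = 1431040)
c(D(B), O) - b = 2*(7 + (½)*(-13))*(6 + (7 + (½)*(-13))) - 1*1431040 = 2*(7 - 13/2)*(6 + (7 - 13/2)) - 1431040 = 2*(½)*(6 + ½) - 1431040 = 2*(½)*(13/2) - 1431040 = 13/2 - 1431040 = -2862067/2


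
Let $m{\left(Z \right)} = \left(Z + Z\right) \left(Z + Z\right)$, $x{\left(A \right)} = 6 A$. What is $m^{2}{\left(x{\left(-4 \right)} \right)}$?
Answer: $5308416$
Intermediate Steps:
$m{\left(Z \right)} = 4 Z^{2}$ ($m{\left(Z \right)} = 2 Z 2 Z = 4 Z^{2}$)
$m^{2}{\left(x{\left(-4 \right)} \right)} = \left(4 \left(6 \left(-4\right)\right)^{2}\right)^{2} = \left(4 \left(-24\right)^{2}\right)^{2} = \left(4 \cdot 576\right)^{2} = 2304^{2} = 5308416$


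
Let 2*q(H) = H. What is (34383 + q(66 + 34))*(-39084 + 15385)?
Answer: -816027667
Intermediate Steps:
q(H) = H/2
(34383 + q(66 + 34))*(-39084 + 15385) = (34383 + (66 + 34)/2)*(-39084 + 15385) = (34383 + (1/2)*100)*(-23699) = (34383 + 50)*(-23699) = 34433*(-23699) = -816027667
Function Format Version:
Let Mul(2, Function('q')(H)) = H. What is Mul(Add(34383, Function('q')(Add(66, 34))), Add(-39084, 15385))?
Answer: -816027667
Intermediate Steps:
Function('q')(H) = Mul(Rational(1, 2), H)
Mul(Add(34383, Function('q')(Add(66, 34))), Add(-39084, 15385)) = Mul(Add(34383, Mul(Rational(1, 2), Add(66, 34))), Add(-39084, 15385)) = Mul(Add(34383, Mul(Rational(1, 2), 100)), -23699) = Mul(Add(34383, 50), -23699) = Mul(34433, -23699) = -816027667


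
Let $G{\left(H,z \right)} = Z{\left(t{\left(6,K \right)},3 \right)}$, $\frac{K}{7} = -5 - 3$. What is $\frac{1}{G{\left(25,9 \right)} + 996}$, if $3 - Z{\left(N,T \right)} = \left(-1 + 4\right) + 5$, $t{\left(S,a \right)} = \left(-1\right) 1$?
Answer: $\frac{1}{991} \approx 0.0010091$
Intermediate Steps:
$K = -56$ ($K = 7 \left(-5 - 3\right) = 7 \left(-8\right) = -56$)
$t{\left(S,a \right)} = -1$
$Z{\left(N,T \right)} = -5$ ($Z{\left(N,T \right)} = 3 - \left(\left(-1 + 4\right) + 5\right) = 3 - \left(3 + 5\right) = 3 - 8 = -5$)
$G{\left(H,z \right)} = -5$
$\frac{1}{G{\left(25,9 \right)} + 996} = \frac{1}{-5 + 996} = \frac{1}{991}$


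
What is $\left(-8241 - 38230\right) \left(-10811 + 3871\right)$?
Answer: $322508740$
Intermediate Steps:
$\left(-8241 - 38230\right) \left(-10811 + 3871\right) = \left(-46471\right) \left(-6940\right) = 322508740$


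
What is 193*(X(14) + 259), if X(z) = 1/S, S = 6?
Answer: 300115/6 ≈ 50019.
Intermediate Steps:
X(z) = ⅙ (X(z) = 1/6 = ⅙)
193*(X(14) + 259) = 193*(⅙ + 259) = 193*(1555/6) = 300115/6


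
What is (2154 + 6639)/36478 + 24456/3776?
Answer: 57831771/8608808 ≈ 6.7177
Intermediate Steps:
(2154 + 6639)/36478 + 24456/3776 = 8793*(1/36478) + 24456*(1/3776) = 8793/36478 + 3057/472 = 57831771/8608808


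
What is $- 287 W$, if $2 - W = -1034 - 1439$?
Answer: $-710325$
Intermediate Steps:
$W = 2475$ ($W = 2 - \left(-1034 - 1439\right) = 2 - -2473 = 2 + 2473 = 2475$)
$- 287 W = \left(-287\right) 2475 = -710325$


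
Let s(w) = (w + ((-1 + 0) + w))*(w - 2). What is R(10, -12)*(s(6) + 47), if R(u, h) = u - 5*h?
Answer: 6370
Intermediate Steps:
s(w) = (-1 + 2*w)*(-2 + w) (s(w) = (w + (-1 + w))*(-2 + w) = (-1 + 2*w)*(-2 + w))
R(10, -12)*(s(6) + 47) = (10 - 5*(-12))*((2 - 5*6 + 2*6²) + 47) = (10 + 60)*((2 - 30 + 2*36) + 47) = 70*((2 - 30 + 72) + 47) = 70*(44 + 47) = 70*91 = 6370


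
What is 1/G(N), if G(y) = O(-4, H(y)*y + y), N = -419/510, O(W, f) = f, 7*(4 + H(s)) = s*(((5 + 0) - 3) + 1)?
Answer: 606900/1671391 ≈ 0.36311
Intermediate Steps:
H(s) = -4 + 3*s/7 (H(s) = -4 + (s*(((5 + 0) - 3) + 1))/7 = -4 + (s*((5 - 3) + 1))/7 = -4 + (s*(2 + 1))/7 = -4 + (s*3)/7 = -4 + (3*s)/7 = -4 + 3*s/7)
N = -419/510 (N = -419*1/510 = -419/510 ≈ -0.82157)
G(y) = y + y*(-4 + 3*y/7) (G(y) = (-4 + 3*y/7)*y + y = y*(-4 + 3*y/7) + y = y + y*(-4 + 3*y/7))
1/G(N) = 1/((3/7)*(-419/510)*(-7 - 419/510)) = 1/((3/7)*(-419/510)*(-3989/510)) = 1/(1671391/606900) = 606900/1671391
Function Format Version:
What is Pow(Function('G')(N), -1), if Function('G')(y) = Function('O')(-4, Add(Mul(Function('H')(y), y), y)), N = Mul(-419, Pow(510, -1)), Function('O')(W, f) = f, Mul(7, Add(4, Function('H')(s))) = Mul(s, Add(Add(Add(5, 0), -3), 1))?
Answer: Rational(606900, 1671391) ≈ 0.36311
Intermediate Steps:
Function('H')(s) = Add(-4, Mul(Rational(3, 7), s)) (Function('H')(s) = Add(-4, Mul(Rational(1, 7), Mul(s, Add(Add(Add(5, 0), -3), 1)))) = Add(-4, Mul(Rational(1, 7), Mul(s, Add(Add(5, -3), 1)))) = Add(-4, Mul(Rational(1, 7), Mul(s, Add(2, 1)))) = Add(-4, Mul(Rational(1, 7), Mul(s, 3))) = Add(-4, Mul(Rational(1, 7), Mul(3, s))) = Add(-4, Mul(Rational(3, 7), s)))
N = Rational(-419, 510) (N = Mul(-419, Rational(1, 510)) = Rational(-419, 510) ≈ -0.82157)
Function('G')(y) = Add(y, Mul(y, Add(-4, Mul(Rational(3, 7), y)))) (Function('G')(y) = Add(Mul(Add(-4, Mul(Rational(3, 7), y)), y), y) = Add(Mul(y, Add(-4, Mul(Rational(3, 7), y))), y) = Add(y, Mul(y, Add(-4, Mul(Rational(3, 7), y)))))
Pow(Function('G')(N), -1) = Pow(Mul(Rational(3, 7), Rational(-419, 510), Add(-7, Rational(-419, 510))), -1) = Pow(Mul(Rational(3, 7), Rational(-419, 510), Rational(-3989, 510)), -1) = Pow(Rational(1671391, 606900), -1) = Rational(606900, 1671391)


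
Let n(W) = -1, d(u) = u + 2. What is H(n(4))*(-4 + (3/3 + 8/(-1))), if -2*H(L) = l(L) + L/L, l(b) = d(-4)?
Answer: -11/2 ≈ -5.5000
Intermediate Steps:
d(u) = 2 + u
l(b) = -2 (l(b) = 2 - 4 = -2)
H(L) = ½ (H(L) = -(-2 + L/L)/2 = -(-2 + 1)/2 = -½*(-1) = ½)
H(n(4))*(-4 + (3/3 + 8/(-1))) = (-4 + (3/3 + 8/(-1)))/2 = (-4 + (3*(⅓) + 8*(-1)))/2 = (-4 + (1 - 8))/2 = (-4 - 7)/2 = (½)*(-11) = -11/2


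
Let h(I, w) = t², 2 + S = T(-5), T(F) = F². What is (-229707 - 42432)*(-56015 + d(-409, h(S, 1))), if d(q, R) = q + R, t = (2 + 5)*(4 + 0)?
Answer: 15141813960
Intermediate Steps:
S = 23 (S = -2 + (-5)² = -2 + 25 = 23)
t = 28 (t = 7*4 = 28)
h(I, w) = 784 (h(I, w) = 28² = 784)
d(q, R) = R + q
(-229707 - 42432)*(-56015 + d(-409, h(S, 1))) = (-229707 - 42432)*(-56015 + (784 - 409)) = -272139*(-56015 + 375) = -272139*(-55640) = 15141813960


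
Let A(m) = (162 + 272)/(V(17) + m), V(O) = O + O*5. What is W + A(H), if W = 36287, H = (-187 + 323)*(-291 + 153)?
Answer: 338666354/9333 ≈ 36287.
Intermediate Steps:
H = -18768 (H = 136*(-138) = -18768)
V(O) = 6*O (V(O) = O + 5*O = 6*O)
A(m) = 434/(102 + m) (A(m) = (162 + 272)/(6*17 + m) = 434/(102 + m))
W + A(H) = 36287 + 434/(102 - 18768) = 36287 + 434/(-18666) = 36287 + 434*(-1/18666) = 36287 - 217/9333 = 338666354/9333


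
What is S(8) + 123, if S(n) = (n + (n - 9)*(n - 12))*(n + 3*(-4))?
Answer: 75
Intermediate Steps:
S(n) = (-12 + n)*(n + (-12 + n)*(-9 + n)) (S(n) = (n + (-9 + n)*(-12 + n))*(n - 12) = (n + (-12 + n)*(-9 + n))*(-12 + n) = (-12 + n)*(n + (-12 + n)*(-9 + n)))
S(8) + 123 = (-1296 + 8**3 - 32*8**2 + 348*8) + 123 = (-1296 + 512 - 32*64 + 2784) + 123 = (-1296 + 512 - 2048 + 2784) + 123 = -48 + 123 = 75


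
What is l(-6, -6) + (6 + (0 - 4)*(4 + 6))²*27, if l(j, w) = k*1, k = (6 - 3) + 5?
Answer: 31220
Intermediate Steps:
k = 8 (k = 3 + 5 = 8)
l(j, w) = 8 (l(j, w) = 8*1 = 8)
l(-6, -6) + (6 + (0 - 4)*(4 + 6))²*27 = 8 + (6 + (0 - 4)*(4 + 6))²*27 = 8 + (6 - 4*10)²*27 = 8 + (6 - 40)²*27 = 8 + (-34)²*27 = 8 + 1156*27 = 8 + 31212 = 31220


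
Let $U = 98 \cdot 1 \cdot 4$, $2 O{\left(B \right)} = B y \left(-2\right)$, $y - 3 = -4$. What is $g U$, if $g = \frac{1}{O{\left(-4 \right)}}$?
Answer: $-98$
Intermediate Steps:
$y = -1$ ($y = 3 - 4 = -1$)
$O{\left(B \right)} = B$ ($O{\left(B \right)} = \frac{B \left(-1\right) \left(-2\right)}{2} = \frac{- B \left(-2\right)}{2} = \frac{2 B}{2} = B$)
$U = 392$ ($U = 98 \cdot 4 = 392$)
$g = - \frac{1}{4}$ ($g = \frac{1}{-4} = - \frac{1}{4} \approx -0.25$)
$g U = \left(- \frac{1}{4}\right) 392 = -98$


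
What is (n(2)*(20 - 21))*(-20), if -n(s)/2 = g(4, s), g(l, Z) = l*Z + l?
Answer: -480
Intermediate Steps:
g(l, Z) = l + Z*l (g(l, Z) = Z*l + l = l + Z*l)
n(s) = -8 - 8*s (n(s) = -8*(1 + s) = -2*(4 + 4*s) = -8 - 8*s)
(n(2)*(20 - 21))*(-20) = ((-8 - 8*2)*(20 - 21))*(-20) = ((-8 - 16)*(-1))*(-20) = -24*(-1)*(-20) = 24*(-20) = -480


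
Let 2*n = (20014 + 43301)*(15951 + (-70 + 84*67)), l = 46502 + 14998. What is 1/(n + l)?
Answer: 2/1361965335 ≈ 1.4685e-9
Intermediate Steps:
l = 61500
n = 1361842335/2 (n = ((20014 + 43301)*(15951 + (-70 + 84*67)))/2 = (63315*(15951 + (-70 + 5628)))/2 = (63315*(15951 + 5558))/2 = (63315*21509)/2 = (½)*1361842335 = 1361842335/2 ≈ 6.8092e+8)
1/(n + l) = 1/(1361842335/2 + 61500) = 1/(1361965335/2) = 2/1361965335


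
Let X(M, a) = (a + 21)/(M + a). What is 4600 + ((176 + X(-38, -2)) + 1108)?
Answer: 235341/40 ≈ 5883.5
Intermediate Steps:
X(M, a) = (21 + a)/(M + a)
4600 + ((176 + X(-38, -2)) + 1108) = 4600 + ((176 + (21 - 2)/(-38 - 2)) + 1108) = 4600 + ((176 + 19/(-40)) + 1108) = 4600 + ((176 - 1/40*19) + 1108) = 4600 + ((176 - 19/40) + 1108) = 4600 + (7021/40 + 1108) = 4600 + 51341/40 = 235341/40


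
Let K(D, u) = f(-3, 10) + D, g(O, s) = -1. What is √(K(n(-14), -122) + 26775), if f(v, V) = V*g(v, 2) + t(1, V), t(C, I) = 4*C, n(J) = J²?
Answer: √26965 ≈ 164.21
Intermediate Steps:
f(v, V) = 4 - V (f(v, V) = V*(-1) + 4*1 = -V + 4 = 4 - V)
K(D, u) = -6 + D (K(D, u) = (4 - 1*10) + D = (4 - 10) + D = -6 + D)
√(K(n(-14), -122) + 26775) = √((-6 + (-14)²) + 26775) = √((-6 + 196) + 26775) = √(190 + 26775) = √26965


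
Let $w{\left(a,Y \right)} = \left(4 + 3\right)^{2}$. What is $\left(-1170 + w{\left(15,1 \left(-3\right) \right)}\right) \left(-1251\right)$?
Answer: $1402371$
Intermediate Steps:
$w{\left(a,Y \right)} = 49$ ($w{\left(a,Y \right)} = 7^{2} = 49$)
$\left(-1170 + w{\left(15,1 \left(-3\right) \right)}\right) \left(-1251\right) = \left(-1170 + 49\right) \left(-1251\right) = \left(-1121\right) \left(-1251\right) = 1402371$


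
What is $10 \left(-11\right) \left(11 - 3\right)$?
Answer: $-880$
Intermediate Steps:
$10 \left(-11\right) \left(11 - 3\right) = \left(-110\right) 8 = -880$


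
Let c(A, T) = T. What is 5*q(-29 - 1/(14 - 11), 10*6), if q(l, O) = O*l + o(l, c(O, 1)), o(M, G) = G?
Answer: -8795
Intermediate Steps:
q(l, O) = 1 + O*l (q(l, O) = O*l + 1 = 1 + O*l)
5*q(-29 - 1/(14 - 11), 10*6) = 5*(1 + (10*6)*(-29 - 1/(14 - 11))) = 5*(1 + 60*(-29 - 1/3)) = 5*(1 + 60*(-29 - 1*⅓)) = 5*(1 + 60*(-29 - ⅓)) = 5*(1 + 60*(-88/3)) = 5*(1 - 1760) = 5*(-1759) = -8795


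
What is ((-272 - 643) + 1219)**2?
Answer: 92416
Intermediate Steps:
((-272 - 643) + 1219)**2 = (-915 + 1219)**2 = 304**2 = 92416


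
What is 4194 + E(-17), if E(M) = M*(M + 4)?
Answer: 4415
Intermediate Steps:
E(M) = M*(4 + M)
4194 + E(-17) = 4194 - 17*(4 - 17) = 4194 - 17*(-13) = 4194 + 221 = 4415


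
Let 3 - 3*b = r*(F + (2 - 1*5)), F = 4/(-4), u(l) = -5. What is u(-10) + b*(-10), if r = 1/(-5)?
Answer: -37/3 ≈ -12.333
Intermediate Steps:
r = -⅕ (r = 1*(-⅕) = -⅕ ≈ -0.20000)
F = -1 (F = 4*(-¼) = -1)
b = 11/15 (b = 1 - (-1)*(-1 + (2 - 1*5))/15 = 1 - (-1)*(-1 + (2 - 5))/15 = 1 - (-1)*(-1 - 3)/15 = 1 - (-1)*(-4)/15 = 1 - ⅓*⅘ = 1 - 4/15 = 11/15 ≈ 0.73333)
u(-10) + b*(-10) = -5 + (11/15)*(-10) = -5 - 22/3 = -37/3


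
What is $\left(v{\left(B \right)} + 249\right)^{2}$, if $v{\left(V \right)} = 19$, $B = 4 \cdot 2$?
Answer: $71824$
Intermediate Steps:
$B = 8$
$\left(v{\left(B \right)} + 249\right)^{2} = \left(19 + 249\right)^{2} = 268^{2} = 71824$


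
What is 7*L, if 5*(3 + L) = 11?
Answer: -28/5 ≈ -5.6000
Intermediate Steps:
L = -4/5 (L = -3 + (1/5)*11 = -3 + 11/5 = -4/5 ≈ -0.80000)
7*L = 7*(-4/5) = -28/5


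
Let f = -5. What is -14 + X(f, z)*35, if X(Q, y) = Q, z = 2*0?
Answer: -189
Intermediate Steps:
z = 0
-14 + X(f, z)*35 = -14 - 5*35 = -14 - 175 = -189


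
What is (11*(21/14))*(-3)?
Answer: -99/2 ≈ -49.500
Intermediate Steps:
(11*(21/14))*(-3) = (11*(21*(1/14)))*(-3) = (11*(3/2))*(-3) = (33/2)*(-3) = -99/2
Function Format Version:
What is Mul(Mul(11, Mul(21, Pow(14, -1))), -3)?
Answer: Rational(-99, 2) ≈ -49.500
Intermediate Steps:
Mul(Mul(11, Mul(21, Pow(14, -1))), -3) = Mul(Mul(11, Mul(21, Rational(1, 14))), -3) = Mul(Mul(11, Rational(3, 2)), -3) = Mul(Rational(33, 2), -3) = Rational(-99, 2)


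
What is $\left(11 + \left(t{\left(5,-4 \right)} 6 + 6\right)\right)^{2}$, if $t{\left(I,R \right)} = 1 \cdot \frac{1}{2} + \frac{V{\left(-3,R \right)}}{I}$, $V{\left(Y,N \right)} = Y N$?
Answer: $\frac{29584}{25} \approx 1183.4$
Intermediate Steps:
$V{\left(Y,N \right)} = N Y$
$t{\left(I,R \right)} = \frac{1}{2} - \frac{3 R}{I}$ ($t{\left(I,R \right)} = 1 \cdot \frac{1}{2} + \frac{R \left(-3\right)}{I} = 1 \cdot \frac{1}{2} + \frac{\left(-3\right) R}{I} = \frac{1}{2} - \frac{3 R}{I}$)
$\left(11 + \left(t{\left(5,-4 \right)} 6 + 6\right)\right)^{2} = \left(11 + \left(\frac{5 - -24}{2 \cdot 5} \cdot 6 + 6\right)\right)^{2} = \left(11 + \left(\frac{1}{2} \cdot \frac{1}{5} \left(5 + 24\right) 6 + 6\right)\right)^{2} = \left(11 + \left(\frac{1}{2} \cdot \frac{1}{5} \cdot 29 \cdot 6 + 6\right)\right)^{2} = \left(11 + \left(\frac{29}{10} \cdot 6 + 6\right)\right)^{2} = \left(11 + \left(\frac{87}{5} + 6\right)\right)^{2} = \left(11 + \frac{117}{5}\right)^{2} = \left(\frac{172}{5}\right)^{2} = \frac{29584}{25}$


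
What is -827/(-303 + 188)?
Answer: 827/115 ≈ 7.1913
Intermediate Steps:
-827/(-303 + 188) = -827/(-115) = -827*(-1/115) = 827/115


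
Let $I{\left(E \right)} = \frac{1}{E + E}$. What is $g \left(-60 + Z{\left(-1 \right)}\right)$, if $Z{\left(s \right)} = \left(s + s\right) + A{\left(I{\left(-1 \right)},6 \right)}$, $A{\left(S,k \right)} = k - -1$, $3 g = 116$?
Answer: $- \frac{6380}{3} \approx -2126.7$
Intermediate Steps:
$I{\left(E \right)} = \frac{1}{2 E}$
$g = \frac{116}{3}$ ($g = \frac{1}{3} \cdot 116 = \frac{116}{3} \approx 38.667$)
$A{\left(S,k \right)} = 1 + k$ ($A{\left(S,k \right)} = k + 1 = 1 + k$)
$Z{\left(s \right)} = 7 + 2 s$ ($Z{\left(s \right)} = \left(s + s\right) + \left(1 + 6\right) = 2 s + 7 = 7 + 2 s$)
$g \left(-60 + Z{\left(-1 \right)}\right) = \frac{116 \left(-60 + \left(7 + 2 \left(-1\right)\right)\right)}{3} = \frac{116 \left(-60 + \left(7 - 2\right)\right)}{3} = \frac{116 \left(-60 + 5\right)}{3} = \frac{116}{3} \left(-55\right) = - \frac{6380}{3}$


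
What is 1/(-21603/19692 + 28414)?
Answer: 6564/186502295 ≈ 3.5195e-5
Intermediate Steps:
1/(-21603/19692 + 28414) = 1/(-21603*1/19692 + 28414) = 1/(-7201/6564 + 28414) = 1/(186502295/6564) = 6564/186502295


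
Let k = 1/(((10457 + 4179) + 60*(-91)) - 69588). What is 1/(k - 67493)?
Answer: -60412/4077387117 ≈ -1.4816e-5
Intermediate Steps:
k = -1/60412 (k = 1/((14636 - 5460) - 69588) = 1/(9176 - 69588) = 1/(-60412) = -1/60412 ≈ -1.6553e-5)
1/(k - 67493) = 1/(-1/60412 - 67493) = 1/(-4077387117/60412) = -60412/4077387117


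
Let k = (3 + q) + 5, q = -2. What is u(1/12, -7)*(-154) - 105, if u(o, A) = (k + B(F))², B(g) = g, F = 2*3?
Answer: -22281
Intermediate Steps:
F = 6
k = 6 (k = (3 - 2) + 5 = 1 + 5 = 6)
u(o, A) = 144 (u(o, A) = (6 + 6)² = 12² = 144)
u(1/12, -7)*(-154) - 105 = 144*(-154) - 105 = -22176 - 105 = -22281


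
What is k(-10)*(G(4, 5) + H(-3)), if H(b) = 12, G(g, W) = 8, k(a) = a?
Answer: -200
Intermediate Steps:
k(-10)*(G(4, 5) + H(-3)) = -10*(8 + 12) = -10*20 = -200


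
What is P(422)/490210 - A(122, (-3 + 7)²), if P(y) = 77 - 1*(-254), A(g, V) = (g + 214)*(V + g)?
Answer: -22730056949/490210 ≈ -46368.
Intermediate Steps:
A(g, V) = (214 + g)*(V + g)
P(y) = 331 (P(y) = 77 + 254 = 331)
P(422)/490210 - A(122, (-3 + 7)²) = 331/490210 - (122² + 214*(-3 + 7)² + 214*122 + (-3 + 7)²*122) = 331*(1/490210) - (14884 + 214*4² + 26108 + 4²*122) = 331/490210 - (14884 + 214*16 + 26108 + 16*122) = 331/490210 - (14884 + 3424 + 26108 + 1952) = 331/490210 - 1*46368 = 331/490210 - 46368 = -22730056949/490210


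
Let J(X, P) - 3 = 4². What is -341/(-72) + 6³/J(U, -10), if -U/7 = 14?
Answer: 22031/1368 ≈ 16.105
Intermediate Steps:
U = -98 (U = -7*14 = -98)
J(X, P) = 19 (J(X, P) = 3 + 4² = 3 + 16 = 19)
-341/(-72) + 6³/J(U, -10) = -341/(-72) + 6³/19 = -341*(-1/72) + 216*(1/19) = 341/72 + 216/19 = 22031/1368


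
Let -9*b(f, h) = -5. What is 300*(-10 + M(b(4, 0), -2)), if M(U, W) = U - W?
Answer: -6700/3 ≈ -2233.3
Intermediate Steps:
b(f, h) = 5/9 (b(f, h) = -⅑*(-5) = 5/9)
300*(-10 + M(b(4, 0), -2)) = 300*(-10 + (5/9 - 1*(-2))) = 300*(-10 + (5/9 + 2)) = 300*(-10 + 23/9) = 300*(-67/9) = -6700/3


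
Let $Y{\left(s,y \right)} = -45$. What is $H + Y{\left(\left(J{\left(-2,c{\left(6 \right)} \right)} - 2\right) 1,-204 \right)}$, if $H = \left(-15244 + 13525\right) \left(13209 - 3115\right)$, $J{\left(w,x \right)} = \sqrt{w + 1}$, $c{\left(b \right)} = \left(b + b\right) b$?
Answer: $-17351631$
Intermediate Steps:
$c{\left(b \right)} = 2 b^{2}$ ($c{\left(b \right)} = 2 b b = 2 b^{2}$)
$J{\left(w,x \right)} = \sqrt{1 + w}$
$H = -17351586$ ($H = \left(-1719\right) 10094 = -17351586$)
$H + Y{\left(\left(J{\left(-2,c{\left(6 \right)} \right)} - 2\right) 1,-204 \right)} = -17351586 - 45 = -17351631$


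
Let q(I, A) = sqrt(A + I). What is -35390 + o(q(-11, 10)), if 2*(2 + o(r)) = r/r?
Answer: -70783/2 ≈ -35392.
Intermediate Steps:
o(r) = -3/2 (o(r) = -2 + (r/r)/2 = -2 + (1/2)*1 = -2 + 1/2 = -3/2)
-35390 + o(q(-11, 10)) = -35390 - 3/2 = -70783/2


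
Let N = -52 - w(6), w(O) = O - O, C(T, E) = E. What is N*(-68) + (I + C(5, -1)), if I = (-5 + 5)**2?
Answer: 3535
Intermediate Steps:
I = 0 (I = 0**2 = 0)
w(O) = 0
N = -52 (N = -52 - 1*0 = -52 + 0 = -52)
N*(-68) + (I + C(5, -1)) = -52*(-68) + (0 - 1) = 3536 - 1 = 3535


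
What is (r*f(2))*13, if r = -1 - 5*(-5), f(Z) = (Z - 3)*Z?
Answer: -624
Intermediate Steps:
f(Z) = Z*(-3 + Z) (f(Z) = (-3 + Z)*Z = Z*(-3 + Z))
r = 24 (r = -1 + 25 = 24)
(r*f(2))*13 = (24*(2*(-3 + 2)))*13 = (24*(2*(-1)))*13 = (24*(-2))*13 = -48*13 = -624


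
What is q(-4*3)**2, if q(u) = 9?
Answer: 81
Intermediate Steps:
q(-4*3)**2 = 9**2 = 81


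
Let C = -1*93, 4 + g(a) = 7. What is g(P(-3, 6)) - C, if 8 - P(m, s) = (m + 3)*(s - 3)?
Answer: 96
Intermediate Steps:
P(m, s) = 8 - (-3 + s)*(3 + m) (P(m, s) = 8 - (m + 3)*(s - 3) = 8 - (3 + m)*(-3 + s) = 8 - (-3 + s)*(3 + m))
g(a) = 3 (g(a) = -4 + 7 = 3)
C = -93
g(P(-3, 6)) - C = 3 - 1*(-93) = 3 + 93 = 96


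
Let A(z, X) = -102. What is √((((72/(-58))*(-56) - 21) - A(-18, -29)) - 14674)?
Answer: I*√12214249/29 ≈ 120.51*I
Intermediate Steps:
√((((72/(-58))*(-56) - 21) - A(-18, -29)) - 14674) = √((((72/(-58))*(-56) - 21) - 1*(-102)) - 14674) = √((((72*(-1/58))*(-56) - 21) + 102) - 14674) = √(((-36/29*(-56) - 21) + 102) - 14674) = √(((2016/29 - 21) + 102) - 14674) = √((1407/29 + 102) - 14674) = √(4365/29 - 14674) = √(-421181/29) = I*√12214249/29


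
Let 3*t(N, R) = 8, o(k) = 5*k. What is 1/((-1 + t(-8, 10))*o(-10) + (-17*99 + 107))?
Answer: -3/4978 ≈ -0.00060265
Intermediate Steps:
t(N, R) = 8/3 (t(N, R) = (⅓)*8 = 8/3)
1/((-1 + t(-8, 10))*o(-10) + (-17*99 + 107)) = 1/((-1 + 8/3)*(5*(-10)) + (-17*99 + 107)) = 1/((5/3)*(-50) + (-1683 + 107)) = 1/(-250/3 - 1576) = 1/(-4978/3) = -3/4978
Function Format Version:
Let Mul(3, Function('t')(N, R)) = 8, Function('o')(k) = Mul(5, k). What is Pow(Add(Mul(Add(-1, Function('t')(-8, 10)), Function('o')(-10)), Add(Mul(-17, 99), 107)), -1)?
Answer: Rational(-3, 4978) ≈ -0.00060265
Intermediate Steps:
Function('t')(N, R) = Rational(8, 3) (Function('t')(N, R) = Mul(Rational(1, 3), 8) = Rational(8, 3))
Pow(Add(Mul(Add(-1, Function('t')(-8, 10)), Function('o')(-10)), Add(Mul(-17, 99), 107)), -1) = Pow(Add(Mul(Add(-1, Rational(8, 3)), Mul(5, -10)), Add(Mul(-17, 99), 107)), -1) = Pow(Add(Mul(Rational(5, 3), -50), Add(-1683, 107)), -1) = Pow(Add(Rational(-250, 3), -1576), -1) = Pow(Rational(-4978, 3), -1) = Rational(-3, 4978)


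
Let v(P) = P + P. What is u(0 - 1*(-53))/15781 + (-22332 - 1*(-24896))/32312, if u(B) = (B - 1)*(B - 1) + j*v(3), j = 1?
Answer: 32007001/127478918 ≈ 0.25108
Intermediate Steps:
v(P) = 2*P
u(B) = 6 + (-1 + B)² (u(B) = (B - 1)*(B - 1) + 1*(2*3) = (-1 + B)*(-1 + B) + 1*6 = (-1 + B)² + 6 = 6 + (-1 + B)²)
u(0 - 1*(-53))/15781 + (-22332 - 1*(-24896))/32312 = (6 + (-1 + (0 - 1*(-53)))²)/15781 + (-22332 - 1*(-24896))/32312 = (6 + (-1 + (0 + 53))²)*(1/15781) + (-22332 + 24896)*(1/32312) = (6 + (-1 + 53)²)*(1/15781) + 2564*(1/32312) = (6 + 52²)*(1/15781) + 641/8078 = (6 + 2704)*(1/15781) + 641/8078 = 2710*(1/15781) + 641/8078 = 2710/15781 + 641/8078 = 32007001/127478918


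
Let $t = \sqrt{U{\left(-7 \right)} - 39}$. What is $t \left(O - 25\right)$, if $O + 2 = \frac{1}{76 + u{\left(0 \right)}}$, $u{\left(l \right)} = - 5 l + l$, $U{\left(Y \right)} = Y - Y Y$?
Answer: $- \frac{2051 i \sqrt{95}}{76} \approx - 263.04 i$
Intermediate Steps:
$U{\left(Y \right)} = Y - Y^{2}$
$t = i \sqrt{95}$ ($t = \sqrt{- 7 \left(1 - -7\right) - 39} = \sqrt{- 7 \left(1 + 7\right) - 39} = \sqrt{\left(-7\right) 8 - 39} = \sqrt{-56 - 39} = \sqrt{-95} = i \sqrt{95} \approx 9.7468 i$)
$u{\left(l \right)} = - 4 l$
$O = - \frac{151}{76}$ ($O = -2 + \frac{1}{76 - 0} = -2 + \frac{1}{76 + 0} = -2 + \frac{1}{76} = - \frac{151}{76} \approx -1.9868$)
$t \left(O - 25\right) = i \sqrt{95} \left(- \frac{151}{76} - 25\right) = i \sqrt{95} \left(- \frac{2051}{76}\right) = - \frac{2051 i \sqrt{95}}{76}$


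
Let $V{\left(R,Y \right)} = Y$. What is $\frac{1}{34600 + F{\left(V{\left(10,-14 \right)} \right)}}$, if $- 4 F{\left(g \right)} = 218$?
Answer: $\frac{2}{69091} \approx 2.8947 \cdot 10^{-5}$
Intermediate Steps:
$F{\left(g \right)} = - \frac{109}{2}$ ($F{\left(g \right)} = \left(- \frac{1}{4}\right) 218 = - \frac{109}{2}$)
$\frac{1}{34600 + F{\left(V{\left(10,-14 \right)} \right)}} = \frac{1}{34600 - \frac{109}{2}} = \frac{1}{\frac{69091}{2}} = \frac{2}{69091}$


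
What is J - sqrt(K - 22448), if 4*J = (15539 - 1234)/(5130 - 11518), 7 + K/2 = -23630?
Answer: -14305/25552 - I*sqrt(69722) ≈ -0.55984 - 264.05*I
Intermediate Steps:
K = -47274 (K = -14 + 2*(-23630) = -14 - 47260 = -47274)
J = -14305/25552 (J = ((15539 - 1234)/(5130 - 11518))/4 = (14305/(-6388))/4 = (14305*(-1/6388))/4 = (1/4)*(-14305/6388) = -14305/25552 ≈ -0.55984)
J - sqrt(K - 22448) = -14305/25552 - sqrt(-47274 - 22448) = -14305/25552 - sqrt(-69722) = -14305/25552 - I*sqrt(69722)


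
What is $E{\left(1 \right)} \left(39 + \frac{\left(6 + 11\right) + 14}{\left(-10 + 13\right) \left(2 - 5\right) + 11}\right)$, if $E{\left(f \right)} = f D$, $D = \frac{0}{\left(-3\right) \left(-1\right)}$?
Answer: $0$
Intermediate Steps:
$D = 0$ ($D = \frac{0}{3} = 0 \cdot \frac{1}{3} = 0$)
$E{\left(f \right)} = 0$ ($E{\left(f \right)} = f 0 = 0$)
$E{\left(1 \right)} \left(39 + \frac{\left(6 + 11\right) + 14}{\left(-10 + 13\right) \left(2 - 5\right) + 11}\right) = 0 \left(39 + \frac{\left(6 + 11\right) + 14}{\left(-10 + 13\right) \left(2 - 5\right) + 11}\right) = 0 \left(39 + \frac{17 + 14}{3 \left(-3\right) + 11}\right) = 0 \left(39 + \frac{31}{-9 + 11}\right) = 0 \left(39 + \frac{31}{2}\right) = 0 \cdot \frac{109}{2} = 0$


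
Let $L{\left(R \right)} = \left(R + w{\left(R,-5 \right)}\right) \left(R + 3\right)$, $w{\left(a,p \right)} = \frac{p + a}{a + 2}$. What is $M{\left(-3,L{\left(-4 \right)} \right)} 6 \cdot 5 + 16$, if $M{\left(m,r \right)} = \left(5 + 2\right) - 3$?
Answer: $136$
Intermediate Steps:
$w{\left(a,p \right)} = \frac{a + p}{2 + a}$
$L{\left(R \right)} = \left(3 + R\right) \left(R + \frac{-5 + R}{2 + R}\right)$ ($L{\left(R \right)} = \left(R + \frac{R - 5}{2 + R}\right) \left(R + 3\right) = \left(R + \frac{-5 + R}{2 + R}\right) \left(3 + R\right) = \left(3 + R\right) \left(R + \frac{-5 + R}{2 + R}\right)$)
$M{\left(m,r \right)} = 4$ ($M{\left(m,r \right)} = 7 - 3 = 4$)
$M{\left(-3,L{\left(-4 \right)} \right)} 6 \cdot 5 + 16 = 4 \cdot 6 \cdot 5 + 16 = 4 \cdot 30 + 16 = 120 + 16 = 136$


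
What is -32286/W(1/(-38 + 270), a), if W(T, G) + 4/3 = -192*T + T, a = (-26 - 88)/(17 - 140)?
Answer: 22471056/1501 ≈ 14971.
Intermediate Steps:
a = 38/41 (a = -114/(-123) = -114*(-1/123) = 38/41 ≈ 0.92683)
W(T, G) = -4/3 - 191*T (W(T, G) = -4/3 + (-192*T + T) = -4/3 - 191*T)
-32286/W(1/(-38 + 270), a) = -32286/(-4/3 - 191/(-38 + 270)) = -32286/(-4/3 - 191/232) = -32286/(-1501/696) = -32286*(-696/1501) = 22471056/1501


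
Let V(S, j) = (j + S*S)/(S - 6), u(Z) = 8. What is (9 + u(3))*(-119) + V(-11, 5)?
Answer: -34517/17 ≈ -2030.4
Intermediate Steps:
V(S, j) = (j + S²)/(-6 + S)
(9 + u(3))*(-119) + V(-11, 5) = (9 + 8)*(-119) + (5 + (-11)²)/(-6 - 11) = 17*(-119) + (5 + 121)/(-17) = -2023 - 1/17*126 = -2023 - 126/17 = -34517/17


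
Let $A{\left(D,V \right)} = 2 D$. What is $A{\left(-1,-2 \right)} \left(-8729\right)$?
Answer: $17458$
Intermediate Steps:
$A{\left(-1,-2 \right)} \left(-8729\right) = 2 \left(-1\right) \left(-8729\right) = \left(-2\right) \left(-8729\right) = 17458$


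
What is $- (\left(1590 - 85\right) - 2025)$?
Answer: $520$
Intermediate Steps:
$- (\left(1590 - 85\right) - 2025) = - (1505 - 2025) = \left(-1\right) \left(-520\right) = 520$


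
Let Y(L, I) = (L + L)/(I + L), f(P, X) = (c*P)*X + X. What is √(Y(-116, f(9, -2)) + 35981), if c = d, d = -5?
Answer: 5*√70539/7 ≈ 189.71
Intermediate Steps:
c = -5
f(P, X) = X - 5*P*X (f(P, X) = (-5*P)*X + X = -5*P*X + X = X - 5*P*X)
Y(L, I) = 2*L/(I + L) (Y(L, I) = (2*L)/(I + L) = 2*L/(I + L))
√(Y(-116, f(9, -2)) + 35981) = √(2*(-116)/(-2*(1 - 5*9) - 116) + 35981) = √(2*(-116)/(-2*(1 - 45) - 116) + 35981) = √(2*(-116)/(-2*(-44) - 116) + 35981) = √(2*(-116)/(88 - 116) + 35981) = √(2*(-116)/(-28) + 35981) = √(2*(-116)*(-1/28) + 35981) = √(58/7 + 35981) = √(251925/7) = 5*√70539/7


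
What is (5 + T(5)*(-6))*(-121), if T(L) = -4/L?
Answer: -5929/5 ≈ -1185.8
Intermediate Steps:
(5 + T(5)*(-6))*(-121) = (5 - 4/5*(-6))*(-121) = (5 - 4*⅕*(-6))*(-121) = (5 - ⅘*(-6))*(-121) = (5 + 24/5)*(-121) = (49/5)*(-121) = -5929/5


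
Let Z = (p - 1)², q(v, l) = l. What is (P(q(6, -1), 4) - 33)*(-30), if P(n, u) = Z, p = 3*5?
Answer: -4890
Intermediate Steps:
p = 15
Z = 196 (Z = (15 - 1)² = 14² = 196)
P(n, u) = 196
(P(q(6, -1), 4) - 33)*(-30) = (196 - 33)*(-30) = 163*(-30) = -4890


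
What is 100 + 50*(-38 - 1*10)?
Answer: -2300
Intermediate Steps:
100 + 50*(-38 - 1*10) = 100 + 50*(-38 - 10) = 100 + 50*(-48) = 100 - 2400 = -2300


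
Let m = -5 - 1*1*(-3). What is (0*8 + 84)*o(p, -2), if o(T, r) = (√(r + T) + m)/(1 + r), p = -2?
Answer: 168 - 168*I ≈ 168.0 - 168.0*I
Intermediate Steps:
m = -2 (m = -5 - 1*(-3) = -5 + 3 = -2)
o(T, r) = (-2 + √(T + r))/(1 + r) (o(T, r) = (√(r + T) - 2)/(1 + r) = (√(T + r) - 2)/(1 + r) = (-2 + √(T + r))/(1 + r))
(0*8 + 84)*o(p, -2) = (0*8 + 84)*((-2 + √(-2 - 2))/(1 - 2)) = (0 + 84)*((-2 + √(-4))/(-1)) = 84*(-(-2 + 2*I)) = 84*(2 - 2*I) = 168 - 168*I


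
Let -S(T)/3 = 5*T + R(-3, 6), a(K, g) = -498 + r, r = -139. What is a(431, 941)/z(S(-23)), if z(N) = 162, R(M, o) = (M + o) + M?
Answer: -637/162 ≈ -3.9321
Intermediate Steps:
R(M, o) = o + 2*M
a(K, g) = -637 (a(K, g) = -498 - 139 = -637)
S(T) = -15*T (S(T) = -3*(5*T + (6 + 2*(-3))) = -3*(5*T + (6 - 6)) = -3*(5*T + 0) = -15*T)
a(431, 941)/z(S(-23)) = -637/162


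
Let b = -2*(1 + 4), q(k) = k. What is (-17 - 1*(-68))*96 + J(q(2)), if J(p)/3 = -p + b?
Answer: 4860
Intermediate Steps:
b = -10 (b = -2*5 = -10)
J(p) = -30 - 3*p (J(p) = 3*(-p - 10) = 3*(-10 - p) = -30 - 3*p)
(-17 - 1*(-68))*96 + J(q(2)) = (-17 - 1*(-68))*96 + (-30 - 3*2) = (-17 + 68)*96 + (-30 - 6) = 51*96 - 36 = 4896 - 36 = 4860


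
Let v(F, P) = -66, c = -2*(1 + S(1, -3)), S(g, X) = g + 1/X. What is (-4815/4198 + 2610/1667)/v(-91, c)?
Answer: -976725/153957452 ≈ -0.0063441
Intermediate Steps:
c = -10/3 (c = -2*(1 + (1 + 1/(-3))) = -2*(1 + (1 - ⅓)) = -2*(1 + ⅔) = -2*5/3 = -10/3 ≈ -3.3333)
(-4815/4198 + 2610/1667)/v(-91, c) = (-4815/4198 + 2610/1667)/(-66) = (-4815*1/4198 + 2610*(1/1667))*(-1/66) = (-4815/4198 + 2610/1667)*(-1/66) = (2930175/6998066)*(-1/66) = -976725/153957452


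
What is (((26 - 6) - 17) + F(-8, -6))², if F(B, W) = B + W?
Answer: 121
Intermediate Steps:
(((26 - 6) - 17) + F(-8, -6))² = (((26 - 6) - 17) + (-8 - 6))² = ((20 - 17) - 14)² = (3 - 14)² = (-11)² = 121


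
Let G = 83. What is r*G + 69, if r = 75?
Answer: 6294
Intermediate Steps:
r*G + 69 = 75*83 + 69 = 6225 + 69 = 6294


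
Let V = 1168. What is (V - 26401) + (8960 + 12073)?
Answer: -4200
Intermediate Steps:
(V - 26401) + (8960 + 12073) = (1168 - 26401) + (8960 + 12073) = -25233 + 21033 = -4200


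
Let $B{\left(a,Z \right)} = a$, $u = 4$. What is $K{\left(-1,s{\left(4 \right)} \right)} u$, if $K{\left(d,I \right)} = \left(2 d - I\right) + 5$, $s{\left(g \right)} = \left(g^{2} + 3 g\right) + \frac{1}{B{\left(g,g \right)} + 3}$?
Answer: $- \frac{704}{7} \approx -100.57$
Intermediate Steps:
$s{\left(g \right)} = g^{2} + \frac{1}{3 + g} + 3 g$ ($s{\left(g \right)} = \left(g^{2} + 3 g\right) + \frac{1}{g + 3} = \left(g^{2} + 3 g\right) + \frac{1}{3 + g} = g^{2} + \frac{1}{3 + g} + 3 g$)
$K{\left(d,I \right)} = 5 - I + 2 d$ ($K{\left(d,I \right)} = \left(- I + 2 d\right) + 5 = 5 - I + 2 d$)
$K{\left(-1,s{\left(4 \right)} \right)} u = \left(5 - \frac{1 + 4^{3} + 6 \cdot 4^{2} + 9 \cdot 4}{3 + 4} + 2 \left(-1\right)\right) 4 = \left(5 - \frac{1 + 64 + 6 \cdot 16 + 36}{7} - 2\right) 4 = \left(5 - \frac{1 + 64 + 96 + 36}{7} - 2\right) 4 = \left(5 - \frac{1}{7} \cdot 197 - 2\right) 4 = \left(5 - \frac{197}{7} - 2\right) 4 = \left(- \frac{176}{7}\right) 4 = - \frac{704}{7}$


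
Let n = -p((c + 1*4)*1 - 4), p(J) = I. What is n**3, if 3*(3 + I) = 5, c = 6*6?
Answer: 64/27 ≈ 2.3704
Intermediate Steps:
c = 36
I = -4/3 (I = -3 + (1/3)*5 = -3 + 5/3 = -4/3 ≈ -1.3333)
p(J) = -4/3
n = 4/3 (n = -1*(-4/3) = 4/3 ≈ 1.3333)
n**3 = (4/3)**3 = 64/27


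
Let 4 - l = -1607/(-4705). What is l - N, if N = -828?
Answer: 3912953/4705 ≈ 831.66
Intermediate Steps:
l = 17213/4705 (l = 4 - (-1607)/(-4705) = 4 - (-1607)*(-1)/4705 = 4 - 1*1607/4705 = 4 - 1607/4705 = 17213/4705 ≈ 3.6584)
l - N = 17213/4705 - 1*(-828) = 17213/4705 + 828 = 3912953/4705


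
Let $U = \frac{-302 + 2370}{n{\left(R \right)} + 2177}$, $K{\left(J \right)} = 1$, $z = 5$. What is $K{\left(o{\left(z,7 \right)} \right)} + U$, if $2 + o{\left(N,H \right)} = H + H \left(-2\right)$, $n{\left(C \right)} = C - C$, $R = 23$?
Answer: $\frac{4245}{2177} \approx 1.9499$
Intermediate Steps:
$n{\left(C \right)} = 0$
$o{\left(N,H \right)} = -2 - H$ ($o{\left(N,H \right)} = -2 + \left(H + H \left(-2\right)\right) = -2 + \left(H - 2 H\right) = -2 - H$)
$U = \frac{2068}{2177}$ ($U = \frac{-302 + 2370}{0 + 2177} = \frac{2068}{2177} \approx 0.94993$)
$K{\left(o{\left(z,7 \right)} \right)} + U = 1 + \frac{2068}{2177} = \frac{4245}{2177}$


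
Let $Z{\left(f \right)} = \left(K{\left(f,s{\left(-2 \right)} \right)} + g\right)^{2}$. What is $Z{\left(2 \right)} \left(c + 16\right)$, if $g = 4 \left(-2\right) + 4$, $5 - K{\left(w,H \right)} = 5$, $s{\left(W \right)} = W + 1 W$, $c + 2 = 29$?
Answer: $688$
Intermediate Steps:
$c = 27$ ($c = -2 + 29 = 27$)
$s{\left(W \right)} = 2 W$ ($s{\left(W \right)} = W + W = 2 W$)
$K{\left(w,H \right)} = 0$ ($K{\left(w,H \right)} = 5 - 5 = 0$)
$g = -4$ ($g = -8 + 4 = -4$)
$Z{\left(f \right)} = 16$ ($Z{\left(f \right)} = \left(0 - 4\right)^{2} = \left(-4\right)^{2} = 16$)
$Z{\left(2 \right)} \left(c + 16\right) = 16 \left(27 + 16\right) = 16 \cdot 43 = 688$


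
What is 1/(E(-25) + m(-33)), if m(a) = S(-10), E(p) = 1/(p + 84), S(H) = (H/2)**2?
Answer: 59/1476 ≈ 0.039973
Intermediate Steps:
S(H) = H**2/4 (S(H) = (H*(1/2))**2 = (H/2)**2 = H**2/4)
E(p) = 1/(84 + p)
m(a) = 25 (m(a) = (1/4)*(-10)**2 = (1/4)*100 = 25)
1/(E(-25) + m(-33)) = 1/(1/(84 - 25) + 25) = 1/(1/59 + 25) = 1/(1476/59) = 59/1476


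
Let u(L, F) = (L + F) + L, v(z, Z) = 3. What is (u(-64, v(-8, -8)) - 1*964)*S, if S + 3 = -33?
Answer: 39204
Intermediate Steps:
u(L, F) = F + 2*L (u(L, F) = (F + L) + L = F + 2*L)
S = -36 (S = -3 - 33 = -36)
(u(-64, v(-8, -8)) - 1*964)*S = ((3 + 2*(-64)) - 1*964)*(-36) = ((3 - 128) - 964)*(-36) = (-125 - 964)*(-36) = -1089*(-36) = 39204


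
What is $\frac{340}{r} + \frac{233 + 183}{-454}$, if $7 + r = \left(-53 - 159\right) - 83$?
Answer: $- \frac{69998}{34277} \approx -2.0421$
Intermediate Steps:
$r = -302$ ($r = -7 - 295 = -302$)
$\frac{340}{r} + \frac{233 + 183}{-454} = \frac{340}{-302} + \frac{233 + 183}{-454} = 340 \left(- \frac{1}{302}\right) + 416 \left(- \frac{1}{454}\right) = - \frac{170}{151} - \frac{208}{227} = - \frac{69998}{34277}$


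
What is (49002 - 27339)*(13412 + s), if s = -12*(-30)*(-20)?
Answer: 134570556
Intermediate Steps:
s = -7200 (s = 360*(-20) = -7200)
(49002 - 27339)*(13412 + s) = (49002 - 27339)*(13412 - 7200) = 21663*6212 = 134570556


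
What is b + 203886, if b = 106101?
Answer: 309987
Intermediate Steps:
b + 203886 = 106101 + 203886 = 309987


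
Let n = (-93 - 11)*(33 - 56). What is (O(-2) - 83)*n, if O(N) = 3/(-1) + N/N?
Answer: -203320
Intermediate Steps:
O(N) = -2 (O(N) = 3*(-1) + 1 = -3 + 1 = -2)
n = 2392 (n = -104*(-23) = 2392)
(O(-2) - 83)*n = (-2 - 83)*2392 = -85*2392 = -203320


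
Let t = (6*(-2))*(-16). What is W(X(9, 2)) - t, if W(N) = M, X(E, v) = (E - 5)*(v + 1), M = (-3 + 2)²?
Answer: -191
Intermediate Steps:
M = 1 (M = (-1)² = 1)
X(E, v) = (1 + v)*(-5 + E) (X(E, v) = (-5 + E)*(1 + v) = (1 + v)*(-5 + E))
W(N) = 1
t = 192 (t = -12*(-16) = 192)
W(X(9, 2)) - t = 1 - 1*192 = 1 - 192 = -191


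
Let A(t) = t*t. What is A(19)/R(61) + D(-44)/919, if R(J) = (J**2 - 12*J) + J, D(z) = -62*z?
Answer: 8652159/2802950 ≈ 3.0868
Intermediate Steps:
A(t) = t**2
R(J) = J**2 - 11*J
A(19)/R(61) + D(-44)/919 = 19**2/((61*(-11 + 61))) - 62*(-44)/919 = 361/((61*50)) + 2728*(1/919) = 361/3050 + 2728/919 = 8652159/2802950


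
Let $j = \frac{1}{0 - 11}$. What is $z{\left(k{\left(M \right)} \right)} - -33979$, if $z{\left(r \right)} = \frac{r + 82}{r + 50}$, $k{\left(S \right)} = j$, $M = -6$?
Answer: $\frac{18655372}{549} \approx 33981.0$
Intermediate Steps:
$j = - \frac{1}{11}$ ($j = \frac{1}{-11} = - \frac{1}{11} \approx -0.090909$)
$k{\left(S \right)} = - \frac{1}{11}$
$z{\left(r \right)} = \frac{82 + r}{50 + r}$
$z{\left(k{\left(M \right)} \right)} - -33979 = \frac{82 - \frac{1}{11}}{50 - \frac{1}{11}} - -33979 = \frac{1}{\frac{549}{11}} \cdot \frac{901}{11} + 33979 = \frac{11}{549} \cdot \frac{901}{11} + 33979 = \frac{901}{549} + 33979 = \frac{18655372}{549}$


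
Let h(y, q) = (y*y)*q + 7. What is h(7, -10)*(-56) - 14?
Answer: 27034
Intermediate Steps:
h(y, q) = 7 + q*y² (h(y, q) = y²*q + 7 = q*y² + 7 = 7 + q*y²)
h(7, -10)*(-56) - 14 = (7 - 10*7²)*(-56) - 14 = (7 - 10*49)*(-56) - 14 = (7 - 490)*(-56) - 14 = -483*(-56) - 14 = 27048 - 14 = 27034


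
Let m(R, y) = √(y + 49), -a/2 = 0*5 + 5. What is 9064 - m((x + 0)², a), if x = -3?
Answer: 9064 - √39 ≈ 9057.8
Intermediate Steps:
a = -10 (a = -2*(0*5 + 5) = -2*(0 + 5) = -2*5 = -10)
m(R, y) = √(49 + y)
9064 - m((x + 0)², a) = 9064 - √(49 - 10) = 9064 - √39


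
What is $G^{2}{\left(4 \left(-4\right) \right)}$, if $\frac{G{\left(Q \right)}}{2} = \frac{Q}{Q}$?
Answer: $4$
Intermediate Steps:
$G{\left(Q \right)} = 2$ ($G{\left(Q \right)} = 2 \frac{Q}{Q} = 2 \cdot 1 = 2$)
$G^{2}{\left(4 \left(-4\right) \right)} = 2^{2} = 4$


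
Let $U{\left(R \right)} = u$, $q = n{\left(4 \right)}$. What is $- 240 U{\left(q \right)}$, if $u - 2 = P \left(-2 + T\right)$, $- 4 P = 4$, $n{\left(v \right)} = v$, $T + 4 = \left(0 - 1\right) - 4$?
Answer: $-3120$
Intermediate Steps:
$T = -9$ ($T = -4 + \left(\left(0 - 1\right) - 4\right) = -4 - 5 = -9$)
$P = -1$ ($P = \left(- \frac{1}{4}\right) 4 = -1$)
$q = 4$
$u = 13$ ($u = 2 - \left(-2 - 9\right) = 2 - -11 = 2 + 11 = 13$)
$U{\left(R \right)} = 13$
$- 240 U{\left(q \right)} = \left(-240\right) 13 = -3120$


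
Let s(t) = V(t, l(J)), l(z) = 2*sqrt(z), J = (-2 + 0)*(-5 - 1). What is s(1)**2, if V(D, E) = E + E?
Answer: 192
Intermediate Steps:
J = 12 (J = -2*(-6) = 12)
V(D, E) = 2*E
s(t) = 8*sqrt(3) (s(t) = 2*(2*sqrt(12)) = 2*(2*(2*sqrt(3))) = 2*(4*sqrt(3)) = 8*sqrt(3))
s(1)**2 = (8*sqrt(3))**2 = 192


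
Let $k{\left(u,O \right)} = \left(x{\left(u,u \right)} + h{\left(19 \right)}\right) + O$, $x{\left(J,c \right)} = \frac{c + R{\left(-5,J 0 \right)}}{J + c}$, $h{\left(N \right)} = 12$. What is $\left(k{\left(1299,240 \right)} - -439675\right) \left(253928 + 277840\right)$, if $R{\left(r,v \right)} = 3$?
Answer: $\frac{101295746098944}{433} \approx 2.3394 \cdot 10^{11}$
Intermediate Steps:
$x{\left(J,c \right)} = \frac{3 + c}{J + c}$ ($x{\left(J,c \right)} = \frac{c + 3}{J + c} = \frac{3 + c}{J + c}$)
$k{\left(u,O \right)} = 12 + O + \frac{3 + u}{2 u}$ ($k{\left(u,O \right)} = \left(\frac{3 + u}{u + u} + 12\right) + O = \left(\frac{3 + u}{2 u} + 12\right) + O = \left(12 + \frac{3 + u}{2 u}\right) + O = 12 + O + \frac{3 + u}{2 u}$)
$\left(k{\left(1299,240 \right)} - -439675\right) \left(253928 + 277840\right) = \left(\left(\frac{25}{2} + 240 + \frac{3}{2 \cdot 1299}\right) - -439675\right) \left(253928 + 277840\right) = \left(\left(\frac{25}{2} + 240 + \frac{3}{2} \cdot \frac{1}{1299}\right) + \left(-1722122 + 2161797\right)\right) 531768 = \left(\left(\frac{25}{2} + 240 + \frac{1}{866}\right) + 439675\right) 531768 = \left(\frac{109333}{433} + 439675\right) 531768 = \frac{190488608}{433} \cdot 531768 = \frac{101295746098944}{433}$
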